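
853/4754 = 853/4754 = 0.18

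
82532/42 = 1965+1/21 = 1965.05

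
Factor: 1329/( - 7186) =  - 2^(  -  1)*3^1 * 443^1*3593^( - 1)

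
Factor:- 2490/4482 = - 3^(-2 ) * 5^1 = -5/9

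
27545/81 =340 + 5/81 = 340.06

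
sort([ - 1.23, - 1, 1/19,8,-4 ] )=[ - 4, - 1.23, - 1 , 1/19, 8 ] 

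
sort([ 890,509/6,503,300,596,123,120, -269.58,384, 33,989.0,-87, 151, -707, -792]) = [ - 792,  -  707,-269.58, - 87,33 , 509/6,120, 123,151 , 300, 384,503,596,890,989.0] 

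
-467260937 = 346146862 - 813407799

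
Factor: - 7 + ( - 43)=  - 2^1*5^2= -  50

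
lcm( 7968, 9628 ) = 231072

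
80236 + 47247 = 127483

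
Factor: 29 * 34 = 986 = 2^1*17^1 * 29^1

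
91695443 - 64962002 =26733441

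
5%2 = 1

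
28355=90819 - 62464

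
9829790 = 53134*185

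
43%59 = 43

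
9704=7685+2019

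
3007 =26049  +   - 23042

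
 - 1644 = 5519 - 7163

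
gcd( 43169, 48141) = 1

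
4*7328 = 29312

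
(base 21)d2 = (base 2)100010011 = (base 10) 275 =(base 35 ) 7u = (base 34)83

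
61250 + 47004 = 108254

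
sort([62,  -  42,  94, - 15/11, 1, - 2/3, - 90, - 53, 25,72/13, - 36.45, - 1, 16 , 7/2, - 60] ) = [ - 90, - 60, - 53,  -  42, - 36.45, - 15/11,  -  1, - 2/3, 1, 7/2,72/13,16, 25, 62, 94] 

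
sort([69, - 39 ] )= [ - 39, 69 ] 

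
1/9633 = 1/9633 = 0.00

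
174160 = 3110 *56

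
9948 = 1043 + 8905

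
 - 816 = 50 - 866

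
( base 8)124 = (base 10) 84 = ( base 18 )4c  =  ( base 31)2M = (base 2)1010100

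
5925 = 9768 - 3843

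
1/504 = 1/504 = 0.00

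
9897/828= 11 + 263/276 = 11.95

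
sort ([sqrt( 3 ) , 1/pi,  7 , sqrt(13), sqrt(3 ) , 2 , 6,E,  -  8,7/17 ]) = [ - 8,  1/pi, 7/17, sqrt(3), sqrt( 3 ), 2 , E, sqrt (13),6,7] 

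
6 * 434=2604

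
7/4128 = 7/4128 = 0.00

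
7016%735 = 401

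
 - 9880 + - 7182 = -17062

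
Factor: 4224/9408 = 2^1*7^(- 2) * 11^1 =22/49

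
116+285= 401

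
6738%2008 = 714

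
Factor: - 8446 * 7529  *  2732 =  -2^3 * 41^1*103^1 * 683^1 * 7529^1 = - 173727699688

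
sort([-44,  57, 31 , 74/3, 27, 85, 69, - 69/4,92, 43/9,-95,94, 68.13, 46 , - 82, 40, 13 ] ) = [-95,-82,-44,-69/4,43/9, 13, 74/3, 27,31, 40, 46,57,68.13,69, 85, 92, 94 ]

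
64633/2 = 32316 + 1/2 = 32316.50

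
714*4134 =2951676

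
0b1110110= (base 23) 53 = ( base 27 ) 4a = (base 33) 3J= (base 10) 118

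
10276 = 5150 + 5126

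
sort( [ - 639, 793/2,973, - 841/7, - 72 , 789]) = [ - 639, - 841/7, - 72, 793/2,789,973 ] 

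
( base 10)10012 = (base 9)14654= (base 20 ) 150c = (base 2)10011100011100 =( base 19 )18DI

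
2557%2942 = 2557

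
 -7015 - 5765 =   -  12780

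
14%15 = 14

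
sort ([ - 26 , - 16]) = [ - 26, - 16 ]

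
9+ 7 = 16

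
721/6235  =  721/6235 = 0.12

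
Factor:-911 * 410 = - 373510 = - 2^1 *5^1 * 41^1*  911^1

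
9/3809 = 9/3809 = 0.00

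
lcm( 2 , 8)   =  8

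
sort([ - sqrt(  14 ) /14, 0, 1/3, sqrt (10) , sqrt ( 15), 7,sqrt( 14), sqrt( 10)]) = [-sqrt (14) /14, 0,  1/3, sqrt( 10), sqrt ( 10 ),sqrt ( 14), sqrt( 15), 7]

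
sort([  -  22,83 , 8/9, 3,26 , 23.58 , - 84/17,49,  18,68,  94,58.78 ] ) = [ - 22 , - 84/17, 8/9, 3,18 , 23.58,26,  49,58.78,68,83, 94]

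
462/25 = 462/25 = 18.48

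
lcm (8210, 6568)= 32840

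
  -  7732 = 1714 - 9446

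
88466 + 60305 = 148771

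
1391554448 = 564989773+826564675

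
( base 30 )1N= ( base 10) 53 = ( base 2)110101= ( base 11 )49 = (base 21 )2b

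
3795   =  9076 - 5281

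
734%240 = 14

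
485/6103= 485/6103 = 0.08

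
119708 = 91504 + 28204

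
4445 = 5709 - 1264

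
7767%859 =36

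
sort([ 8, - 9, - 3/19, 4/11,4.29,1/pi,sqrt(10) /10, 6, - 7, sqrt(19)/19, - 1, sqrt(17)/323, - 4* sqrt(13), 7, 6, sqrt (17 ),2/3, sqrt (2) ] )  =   [ - 4*sqrt(13),-9, - 7, - 1 , - 3/19,  sqrt(17 )/323, sqrt(19) /19, sqrt(10 )/10, 1/pi, 4/11,2/3, sqrt(2 ),sqrt(17 ), 4.29,6, 6, 7,8] 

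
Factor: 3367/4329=3^( - 2 )*7^1= 7/9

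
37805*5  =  189025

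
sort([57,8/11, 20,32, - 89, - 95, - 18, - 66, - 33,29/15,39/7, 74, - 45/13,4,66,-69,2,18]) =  [ - 95,- 89, - 69, - 66, - 33, - 18, - 45/13, 8/11, 29/15,2, 4, 39/7, 18, 20,32, 57,66 , 74] 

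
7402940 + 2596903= 9999843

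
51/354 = 17/118 = 0.14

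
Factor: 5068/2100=3^ ( - 1) * 5^( - 2 )*181^1 = 181/75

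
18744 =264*71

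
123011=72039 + 50972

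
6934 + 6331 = 13265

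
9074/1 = 9074 = 9074.00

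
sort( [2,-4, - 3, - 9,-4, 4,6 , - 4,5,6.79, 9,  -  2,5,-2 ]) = [ - 9,  -  4, - 4,-4, - 3,-2,  -  2, 2,4,5,5,6,  6.79,9 ] 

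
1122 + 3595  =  4717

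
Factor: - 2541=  - 3^1*7^1*11^2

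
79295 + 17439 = 96734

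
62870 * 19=1194530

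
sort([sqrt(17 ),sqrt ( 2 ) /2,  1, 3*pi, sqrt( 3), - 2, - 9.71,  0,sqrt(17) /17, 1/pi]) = [ - 9.71,  -  2,0,sqrt( 17 )/17, 1/pi , sqrt( 2 )/2,1, sqrt( 3 ),sqrt( 17 ), 3*pi ] 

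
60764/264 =1381/6  =  230.17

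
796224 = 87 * 9152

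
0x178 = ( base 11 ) 312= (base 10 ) 376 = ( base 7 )1045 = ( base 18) 12g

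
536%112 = 88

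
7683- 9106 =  - 1423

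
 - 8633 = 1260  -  9893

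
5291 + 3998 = 9289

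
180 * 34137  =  6144660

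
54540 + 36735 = 91275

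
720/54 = 13 + 1/3 = 13.33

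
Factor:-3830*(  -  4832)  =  18506560  =  2^6 * 5^1 * 151^1*383^1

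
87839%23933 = 16040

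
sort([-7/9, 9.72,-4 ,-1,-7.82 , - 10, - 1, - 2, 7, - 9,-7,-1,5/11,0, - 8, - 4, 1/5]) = [ - 10 ,  -  9,-8,-7.82,-7, - 4,  -  4, - 2, - 1, - 1, - 1 ,-7/9,  0,1/5, 5/11 , 7, 9.72]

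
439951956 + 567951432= 1007903388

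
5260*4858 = 25553080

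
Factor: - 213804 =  - 2^2*3^2*5939^1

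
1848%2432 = 1848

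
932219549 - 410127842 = 522091707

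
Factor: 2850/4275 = 2/3= 2^1*3^(-1 ) 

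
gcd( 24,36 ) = 12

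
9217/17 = 542 + 3/17 = 542.18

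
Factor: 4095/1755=3^(-1)*7^1  =  7/3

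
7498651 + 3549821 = 11048472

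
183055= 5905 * 31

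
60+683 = 743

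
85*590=50150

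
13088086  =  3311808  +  9776278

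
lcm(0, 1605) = 0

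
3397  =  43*79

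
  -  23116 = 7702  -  30818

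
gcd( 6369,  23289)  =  3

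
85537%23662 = 14551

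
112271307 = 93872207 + 18399100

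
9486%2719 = 1329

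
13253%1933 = 1655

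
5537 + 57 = 5594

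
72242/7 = 72242/7= 10320.29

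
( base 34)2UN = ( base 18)A67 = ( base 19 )95b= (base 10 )3355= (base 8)6433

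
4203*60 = 252180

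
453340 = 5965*76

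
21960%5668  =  4956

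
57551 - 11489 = 46062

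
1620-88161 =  -86541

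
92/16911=92/16911 = 0.01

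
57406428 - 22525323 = 34881105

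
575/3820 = 115/764 = 0.15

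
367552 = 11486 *32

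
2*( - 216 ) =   -  432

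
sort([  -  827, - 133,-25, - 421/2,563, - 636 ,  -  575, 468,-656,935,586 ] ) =[  -  827,-656 , - 636, - 575, - 421/2, - 133, -25,468,563, 586, 935] 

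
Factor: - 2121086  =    -  2^1*11^1*67^1*1439^1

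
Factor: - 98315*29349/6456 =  - 2^( - 3)*3^2*5^1*7^1*53^2  *  269^ ( - 1)*1087^1 = - 961815645/2152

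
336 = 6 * 56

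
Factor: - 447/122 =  - 2^ (  -  1)*3^1*61^( - 1)*149^1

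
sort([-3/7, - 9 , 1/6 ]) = [ - 9, - 3/7,1/6]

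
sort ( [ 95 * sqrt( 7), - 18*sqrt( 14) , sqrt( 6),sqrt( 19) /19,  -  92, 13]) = [ - 92, -18*sqrt( 14) , sqrt( 19)/19 , sqrt( 6),  13, 95*sqrt(7)]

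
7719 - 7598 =121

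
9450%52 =38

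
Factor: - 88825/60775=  - 19/13 = - 13^( - 1)*19^1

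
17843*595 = 10616585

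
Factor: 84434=2^1*7^1*37^1 * 163^1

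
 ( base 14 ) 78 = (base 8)152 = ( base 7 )211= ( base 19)5B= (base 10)106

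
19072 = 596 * 32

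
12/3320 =3/830= 0.00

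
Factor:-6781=-6781^1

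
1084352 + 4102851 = 5187203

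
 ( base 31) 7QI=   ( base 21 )h2c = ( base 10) 7551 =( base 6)54543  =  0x1D7F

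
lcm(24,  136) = 408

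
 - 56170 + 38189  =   - 17981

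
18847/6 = 3141 + 1/6=3141.17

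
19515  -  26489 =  - 6974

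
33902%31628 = 2274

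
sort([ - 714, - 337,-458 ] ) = [-714, - 458  , - 337 ]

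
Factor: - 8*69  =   - 2^3*3^1*23^1 = - 552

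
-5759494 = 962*(-5987)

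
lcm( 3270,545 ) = 3270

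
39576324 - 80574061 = -40997737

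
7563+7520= 15083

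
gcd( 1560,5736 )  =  24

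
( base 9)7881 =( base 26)8g0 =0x16c0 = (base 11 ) 4415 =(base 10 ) 5824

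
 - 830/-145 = 5 + 21/29 = 5.72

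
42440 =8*5305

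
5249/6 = 5249/6 =874.83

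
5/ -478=-5/478 = -0.01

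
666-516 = 150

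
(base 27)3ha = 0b101001100000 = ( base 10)2656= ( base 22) 5AG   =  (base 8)5140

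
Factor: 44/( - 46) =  - 22/23= - 2^1*11^1*23^(- 1 ) 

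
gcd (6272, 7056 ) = 784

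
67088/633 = 67088/633  =  105.98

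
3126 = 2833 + 293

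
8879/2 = 8879/2 = 4439.50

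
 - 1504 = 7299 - 8803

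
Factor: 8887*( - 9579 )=  -  85128573 = -3^1*31^1 * 103^1*8887^1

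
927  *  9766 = 9053082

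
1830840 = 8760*209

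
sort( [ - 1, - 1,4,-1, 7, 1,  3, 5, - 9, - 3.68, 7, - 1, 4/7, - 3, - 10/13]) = [ - 9, - 3.68, - 3, - 1, - 1, - 1, - 1 , - 10/13, 4/7,1, 3,4, 5, 7,7 ] 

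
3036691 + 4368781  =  7405472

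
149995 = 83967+66028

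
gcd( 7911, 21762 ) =27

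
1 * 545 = 545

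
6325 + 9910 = 16235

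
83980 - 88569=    - 4589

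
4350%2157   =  36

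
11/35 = 11/35 = 0.31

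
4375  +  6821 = 11196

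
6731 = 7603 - 872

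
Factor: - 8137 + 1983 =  - 6154 = - 2^1 * 17^1 * 181^1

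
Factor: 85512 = 2^3 * 3^1*7^1*509^1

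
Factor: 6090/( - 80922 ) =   -  5^1*7^1*29^1 * 13487^ ( - 1) = -1015/13487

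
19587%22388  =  19587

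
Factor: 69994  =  2^1*79^1*443^1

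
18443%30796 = 18443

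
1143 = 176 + 967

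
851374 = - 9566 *( - 89) 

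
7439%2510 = 2419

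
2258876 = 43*52532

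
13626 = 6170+7456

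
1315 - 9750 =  - 8435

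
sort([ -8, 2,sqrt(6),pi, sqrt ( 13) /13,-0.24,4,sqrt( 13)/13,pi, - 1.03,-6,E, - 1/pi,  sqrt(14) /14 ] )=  [ - 8, - 6, - 1.03, - 1/pi, - 0.24,sqrt(14 ) /14,sqrt(13) /13,sqrt (13)/13  ,  2, sqrt(6 ), E,pi, pi, 4] 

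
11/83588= 11/83588 = 0.00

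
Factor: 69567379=7^1*19^1*31^1*47^1*359^1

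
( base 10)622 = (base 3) 212001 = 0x26E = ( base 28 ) M6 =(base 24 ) 11m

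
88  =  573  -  485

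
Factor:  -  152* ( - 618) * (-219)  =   - 2^4*3^2*19^1*73^1*103^1 = - 20571984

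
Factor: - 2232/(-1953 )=2^3*7^( - 1 ) = 8/7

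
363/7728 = 121/2576 = 0.05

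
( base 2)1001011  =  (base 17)47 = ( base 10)75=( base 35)25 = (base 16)4b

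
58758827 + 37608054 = 96366881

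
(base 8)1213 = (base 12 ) 463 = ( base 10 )651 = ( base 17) 245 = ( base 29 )MD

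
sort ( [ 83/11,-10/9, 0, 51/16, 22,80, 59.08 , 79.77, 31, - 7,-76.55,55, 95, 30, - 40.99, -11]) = [ - 76.55, - 40.99, - 11, -7,  -  10/9, 0, 51/16, 83/11, 22 , 30,31,  55,59.08,79.77, 80, 95]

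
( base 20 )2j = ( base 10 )59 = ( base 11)54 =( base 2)111011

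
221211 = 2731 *81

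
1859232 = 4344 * 428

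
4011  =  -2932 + 6943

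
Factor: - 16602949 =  - 11^1* 31^1*181^1*269^1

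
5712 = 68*84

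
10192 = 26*392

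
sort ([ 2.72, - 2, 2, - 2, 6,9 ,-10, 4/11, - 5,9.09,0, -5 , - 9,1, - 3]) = [ - 10, - 9, - 5, - 5, - 3, - 2, - 2, 0, 4/11, 1,2,2.72, 6, 9,9.09 ]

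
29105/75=5821/15 = 388.07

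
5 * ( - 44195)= -220975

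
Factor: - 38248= - 2^3*7^1*683^1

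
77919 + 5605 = 83524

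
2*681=1362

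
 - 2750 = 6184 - 8934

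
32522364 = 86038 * 378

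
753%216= 105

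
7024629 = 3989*1761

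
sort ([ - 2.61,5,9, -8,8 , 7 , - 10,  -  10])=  [ - 10, - 10,- 8,-2.61,5,7,8,  9 ]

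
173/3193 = 173/3193=0.05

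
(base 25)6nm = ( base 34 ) 3PT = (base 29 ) 54q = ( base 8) 10373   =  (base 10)4347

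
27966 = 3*9322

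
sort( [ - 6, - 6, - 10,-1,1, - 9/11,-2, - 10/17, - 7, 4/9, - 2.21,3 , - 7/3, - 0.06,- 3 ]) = [ -10, - 7,- 6, - 6, - 3, - 7/3,-2.21,-2, - 1 , - 9/11, - 10/17 , - 0.06, 4/9,1, 3]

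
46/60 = 23/30 = 0.77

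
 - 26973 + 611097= 584124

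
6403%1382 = 875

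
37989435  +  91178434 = 129167869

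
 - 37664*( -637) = 23991968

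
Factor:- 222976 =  - 2^8*13^1 *67^1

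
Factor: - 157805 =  - 5^1 *37^1*853^1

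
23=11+12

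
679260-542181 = 137079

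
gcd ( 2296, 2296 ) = 2296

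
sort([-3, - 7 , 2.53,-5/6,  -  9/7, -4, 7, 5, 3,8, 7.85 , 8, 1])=[-7,-4,-3, - 9/7, - 5/6, 1, 2.53,3, 5, 7, 7.85,  8, 8 ]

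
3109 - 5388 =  - 2279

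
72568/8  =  9071= 9071.00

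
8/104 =1/13= 0.08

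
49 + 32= 81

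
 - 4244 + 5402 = 1158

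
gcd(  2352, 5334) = 42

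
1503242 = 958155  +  545087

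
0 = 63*0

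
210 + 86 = 296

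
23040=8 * 2880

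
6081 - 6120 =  - 39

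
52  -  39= 13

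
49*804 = 39396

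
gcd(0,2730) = 2730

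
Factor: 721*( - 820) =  - 2^2*5^1*7^1 * 41^1*103^1 = - 591220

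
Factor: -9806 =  - 2^1 *4903^1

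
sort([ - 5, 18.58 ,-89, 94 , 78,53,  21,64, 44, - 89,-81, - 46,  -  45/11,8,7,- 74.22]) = [-89, - 89, - 81,-74.22, - 46,  -  5,-45/11, 7,8,18.58 , 21,  44,53,64,78, 94]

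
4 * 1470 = 5880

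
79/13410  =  79/13410=0.01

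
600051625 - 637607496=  - 37555871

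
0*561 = 0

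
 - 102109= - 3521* 29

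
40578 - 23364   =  17214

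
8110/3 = 8110/3 =2703.33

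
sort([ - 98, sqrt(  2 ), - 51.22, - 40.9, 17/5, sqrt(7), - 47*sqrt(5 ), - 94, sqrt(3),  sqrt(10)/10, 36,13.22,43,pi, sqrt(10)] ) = [ - 47 * sqrt(5 ), - 98,  -  94, - 51.22, - 40.9,  sqrt ( 10) /10,sqrt( 2),sqrt( 3),sqrt(7),pi,sqrt(10),17/5, 13.22, 36, 43]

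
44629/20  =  44629/20 = 2231.45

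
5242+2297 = 7539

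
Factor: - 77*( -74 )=2^1*7^1*11^1 * 37^1 =5698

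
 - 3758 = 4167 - 7925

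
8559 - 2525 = 6034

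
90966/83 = 90966/83=   1095.98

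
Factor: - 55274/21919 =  - 2^1*23^ ( - 1 )*29^1 = - 58/23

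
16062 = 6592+9470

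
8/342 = 4/171 = 0.02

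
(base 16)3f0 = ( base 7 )2640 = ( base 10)1008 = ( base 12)700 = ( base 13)5C7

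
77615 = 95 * 817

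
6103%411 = 349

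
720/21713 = 720/21713 = 0.03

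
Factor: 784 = 2^4*7^2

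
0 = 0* 387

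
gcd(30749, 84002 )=97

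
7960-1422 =6538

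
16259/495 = 16259/495 = 32.85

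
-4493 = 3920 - 8413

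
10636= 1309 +9327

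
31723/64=31723/64 = 495.67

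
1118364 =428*2613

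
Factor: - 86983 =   -  13^1*6691^1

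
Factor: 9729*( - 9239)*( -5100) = 458419778100 = 2^2 * 3^3*5^2* 17^1*23^1*47^1*9239^1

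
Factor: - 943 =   -  23^1 * 41^1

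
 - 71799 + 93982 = 22183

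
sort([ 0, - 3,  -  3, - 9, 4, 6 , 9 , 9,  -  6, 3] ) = [- 9,- 6, - 3, - 3,0, 3, 4,6,9, 9] 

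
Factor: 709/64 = 2^(-6)*709^1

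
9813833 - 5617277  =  4196556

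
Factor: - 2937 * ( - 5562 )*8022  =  2^2*3^5*7^1 * 11^1 *89^1 *103^1*191^1 = 131044135068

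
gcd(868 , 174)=2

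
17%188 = 17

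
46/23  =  2 = 2.00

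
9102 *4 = 36408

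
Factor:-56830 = -2^1*5^1*5683^1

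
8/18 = 4/9 = 0.44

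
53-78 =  - 25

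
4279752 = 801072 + 3478680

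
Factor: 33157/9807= 3^( - 1)*7^( - 1 )*71^1 = 71/21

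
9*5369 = 48321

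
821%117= 2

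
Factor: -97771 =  - 97771^1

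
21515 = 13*1655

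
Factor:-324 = -2^2*3^4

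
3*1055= 3165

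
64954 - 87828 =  - 22874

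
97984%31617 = 3133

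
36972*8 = 295776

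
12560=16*785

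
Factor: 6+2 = 8 = 2^3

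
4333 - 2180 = 2153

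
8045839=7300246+745593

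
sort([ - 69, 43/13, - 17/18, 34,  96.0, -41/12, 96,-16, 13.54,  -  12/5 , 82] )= [ -69, - 16,-41/12, - 12/5, - 17/18,43/13, 13.54, 34 , 82,96.0,96 ] 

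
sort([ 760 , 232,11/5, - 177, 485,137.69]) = [ - 177, 11/5,137.69  ,  232,  485, 760 ] 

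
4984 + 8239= 13223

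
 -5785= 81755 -87540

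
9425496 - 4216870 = 5208626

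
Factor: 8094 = 2^1*3^1*19^1*71^1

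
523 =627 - 104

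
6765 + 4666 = 11431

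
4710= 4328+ 382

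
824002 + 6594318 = 7418320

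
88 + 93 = 181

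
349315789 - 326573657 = 22742132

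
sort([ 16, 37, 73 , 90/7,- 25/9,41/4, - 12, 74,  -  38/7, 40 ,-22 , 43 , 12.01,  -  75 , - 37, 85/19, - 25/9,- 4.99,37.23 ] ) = [ - 75,  -  37,- 22, - 12,-38/7, - 4.99, - 25/9, - 25/9, 85/19, 41/4, 12.01,  90/7,16, 37, 37.23,40, 43, 73, 74]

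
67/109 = 67/109 = 0.61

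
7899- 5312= 2587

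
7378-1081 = 6297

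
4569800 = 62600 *73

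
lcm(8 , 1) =8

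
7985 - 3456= 4529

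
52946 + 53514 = 106460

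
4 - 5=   -  1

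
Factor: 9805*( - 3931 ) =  - 5^1*37^1 * 53^1*3931^1  =  - 38543455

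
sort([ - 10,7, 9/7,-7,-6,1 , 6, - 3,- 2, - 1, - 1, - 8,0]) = [ - 10, - 8, - 7, - 6, - 3, - 2, - 1,-1, 0 , 1,9/7,6 , 7]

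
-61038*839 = -51210882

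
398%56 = 6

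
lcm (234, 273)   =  1638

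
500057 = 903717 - 403660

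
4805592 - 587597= 4217995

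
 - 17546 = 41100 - 58646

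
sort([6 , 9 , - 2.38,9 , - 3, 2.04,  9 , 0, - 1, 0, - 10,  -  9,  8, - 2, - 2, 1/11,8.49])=[ - 10,-9, - 3, - 2.38, - 2, - 2, - 1 , 0,0 , 1/11 , 2.04 , 6,8, 8.49,9,9, 9 ]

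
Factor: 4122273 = 3^1*643^1*2137^1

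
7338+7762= 15100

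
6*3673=22038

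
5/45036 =5/45036= 0.00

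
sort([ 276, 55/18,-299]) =[ - 299,  55/18, 276]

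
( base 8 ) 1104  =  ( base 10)580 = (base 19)1ba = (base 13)358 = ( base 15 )28A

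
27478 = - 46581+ 74059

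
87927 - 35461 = 52466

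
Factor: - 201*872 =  - 2^3*3^1 * 67^1*109^1  =  - 175272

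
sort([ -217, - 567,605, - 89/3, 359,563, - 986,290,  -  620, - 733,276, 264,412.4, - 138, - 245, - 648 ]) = [  -  986  , -733,  -  648, - 620,-567,  -  245, - 217,  -  138, - 89/3 , 264, 276, 290,359,412.4,563,605]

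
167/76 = 2 + 15/76 = 2.20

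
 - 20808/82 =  - 254 + 10/41 = - 253.76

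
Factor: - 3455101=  - 13^1 * 61^1 * 4357^1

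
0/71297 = 0 = 0.00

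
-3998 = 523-4521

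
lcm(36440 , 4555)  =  36440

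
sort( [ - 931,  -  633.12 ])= [ - 931, - 633.12]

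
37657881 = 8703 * 4327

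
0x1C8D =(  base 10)7309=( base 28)991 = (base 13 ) 3433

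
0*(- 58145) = 0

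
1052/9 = 116 + 8/9 = 116.89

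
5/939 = 5/939 = 0.01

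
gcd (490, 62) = 2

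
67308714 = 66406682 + 902032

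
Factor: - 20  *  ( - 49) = 2^2 * 5^1 * 7^2=980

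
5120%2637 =2483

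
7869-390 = 7479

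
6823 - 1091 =5732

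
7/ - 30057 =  - 7/30057 = - 0.00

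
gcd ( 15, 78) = 3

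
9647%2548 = 2003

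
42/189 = 2/9=0.22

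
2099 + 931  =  3030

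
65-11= 54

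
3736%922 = 48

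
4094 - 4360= - 266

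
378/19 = 19+17/19 = 19.89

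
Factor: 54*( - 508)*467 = -12810744= - 2^3 * 3^3*127^1*467^1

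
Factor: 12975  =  3^1*5^2*173^1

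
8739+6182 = 14921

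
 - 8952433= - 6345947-2606486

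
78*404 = 31512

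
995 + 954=1949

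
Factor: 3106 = 2^1*1553^1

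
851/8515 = 851/8515 = 0.10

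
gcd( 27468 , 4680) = 36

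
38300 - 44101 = -5801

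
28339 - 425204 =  - 396865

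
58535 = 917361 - 858826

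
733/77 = 733/77 = 9.52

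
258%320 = 258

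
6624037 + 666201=7290238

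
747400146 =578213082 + 169187064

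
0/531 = 0 = 0.00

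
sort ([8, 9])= [8, 9 ] 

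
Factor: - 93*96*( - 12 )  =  2^7 * 3^3 * 31^1= 107136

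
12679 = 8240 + 4439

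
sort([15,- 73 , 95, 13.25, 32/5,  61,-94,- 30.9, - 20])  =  [  -  94, - 73, - 30.9,-20, 32/5 , 13.25,15,61 , 95] 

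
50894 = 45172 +5722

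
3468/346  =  1734/173=10.02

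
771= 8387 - 7616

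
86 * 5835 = 501810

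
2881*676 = 1947556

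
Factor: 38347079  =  83^1*462013^1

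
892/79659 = 892/79659  =  0.01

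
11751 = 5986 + 5765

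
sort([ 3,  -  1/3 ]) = [ - 1/3 , 3 ]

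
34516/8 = 8629/2 =4314.50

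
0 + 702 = 702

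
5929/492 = 12 + 25/492 =12.05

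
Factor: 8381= 17^2*29^1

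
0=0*8569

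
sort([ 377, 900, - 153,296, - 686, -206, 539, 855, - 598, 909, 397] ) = [ - 686, - 598, - 206, - 153, 296,  377,397, 539, 855, 900, 909] 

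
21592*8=172736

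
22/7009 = 22/7009=0.00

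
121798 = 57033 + 64765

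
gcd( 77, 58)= 1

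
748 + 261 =1009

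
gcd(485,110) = 5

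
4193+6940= 11133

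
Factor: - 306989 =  - 37^1*8297^1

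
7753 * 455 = 3527615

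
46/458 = 23/229 = 0.10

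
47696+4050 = 51746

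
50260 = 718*70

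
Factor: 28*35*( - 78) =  - 2^3*3^1*5^1 * 7^2*13^1 = - 76440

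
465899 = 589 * 791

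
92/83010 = 46/41505=0.00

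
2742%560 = 502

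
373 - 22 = 351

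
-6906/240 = -1151/40 = - 28.77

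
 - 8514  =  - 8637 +123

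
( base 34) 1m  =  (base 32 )1O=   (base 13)44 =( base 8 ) 70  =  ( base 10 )56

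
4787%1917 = 953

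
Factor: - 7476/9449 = -2^2*3^1*7^1*11^(-1)*89^1 * 859^( - 1)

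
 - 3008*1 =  - 3008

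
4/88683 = 4/88683 = 0.00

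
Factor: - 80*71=- 2^4*5^1*71^1 =- 5680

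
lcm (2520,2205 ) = 17640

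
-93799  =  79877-173676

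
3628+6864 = 10492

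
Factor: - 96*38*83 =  - 2^6 * 3^1*19^1 * 83^1 = - 302784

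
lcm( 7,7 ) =7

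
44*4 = 176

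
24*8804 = 211296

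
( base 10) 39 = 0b100111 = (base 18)23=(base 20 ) 1j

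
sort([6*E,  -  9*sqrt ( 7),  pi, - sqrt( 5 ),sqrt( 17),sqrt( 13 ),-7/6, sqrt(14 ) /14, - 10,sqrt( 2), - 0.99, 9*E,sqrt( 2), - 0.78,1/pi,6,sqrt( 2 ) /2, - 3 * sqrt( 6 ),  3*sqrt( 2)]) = [-9*sqrt( 7 ), - 10, - 3 * sqrt( 6), - sqrt( 5 ), - 7/6, - 0.99,  -  0.78 , sqrt(14 )/14, 1/pi,  sqrt(2)/2, sqrt( 2 ),  sqrt ( 2), pi, sqrt( 13 ), sqrt ( 17),3*sqrt( 2 ), 6, 6*E , 9*E]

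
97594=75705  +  21889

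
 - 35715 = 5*( - 7143) 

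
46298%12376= 9170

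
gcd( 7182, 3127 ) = 1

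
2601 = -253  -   - 2854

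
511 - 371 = 140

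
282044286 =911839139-629794853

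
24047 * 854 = 20536138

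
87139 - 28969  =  58170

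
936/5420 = 234/1355 = 0.17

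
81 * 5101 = 413181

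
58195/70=11639/14=831.36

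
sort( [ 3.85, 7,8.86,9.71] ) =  [ 3.85,7  ,  8.86, 9.71]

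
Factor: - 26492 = - 2^2 * 37^1*179^1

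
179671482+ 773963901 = 953635383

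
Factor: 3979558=2^1*11^1*53^1*3413^1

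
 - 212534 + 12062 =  - 200472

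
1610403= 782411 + 827992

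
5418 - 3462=1956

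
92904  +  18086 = 110990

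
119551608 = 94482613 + 25068995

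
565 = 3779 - 3214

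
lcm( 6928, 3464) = 6928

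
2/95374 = 1/47687 = 0.00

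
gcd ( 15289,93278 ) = 1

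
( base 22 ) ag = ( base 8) 354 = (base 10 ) 236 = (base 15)10B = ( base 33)75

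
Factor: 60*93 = 5580=2^2* 3^2 *5^1*31^1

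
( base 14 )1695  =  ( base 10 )4051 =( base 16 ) fd3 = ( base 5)112201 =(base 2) 111111010011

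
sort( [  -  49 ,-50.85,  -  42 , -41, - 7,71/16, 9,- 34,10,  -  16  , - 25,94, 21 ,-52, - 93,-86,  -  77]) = [ - 93, - 86,- 77, - 52, - 50.85, - 49 ,- 42,-41,- 34,-25, - 16,-7,71/16 , 9,10, 21,94 ]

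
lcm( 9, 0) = 0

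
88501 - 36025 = 52476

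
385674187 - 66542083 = 319132104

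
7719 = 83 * 93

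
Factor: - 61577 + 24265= - 2^6*11^1*53^1 =-37312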